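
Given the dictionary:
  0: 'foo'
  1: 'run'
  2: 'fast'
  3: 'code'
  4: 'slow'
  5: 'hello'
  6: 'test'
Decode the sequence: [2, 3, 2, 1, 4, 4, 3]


Look up each index in the dictionary:
  2 -> 'fast'
  3 -> 'code'
  2 -> 'fast'
  1 -> 'run'
  4 -> 'slow'
  4 -> 'slow'
  3 -> 'code'

Decoded: "fast code fast run slow slow code"


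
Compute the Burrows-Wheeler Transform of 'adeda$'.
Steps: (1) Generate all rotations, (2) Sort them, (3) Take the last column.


Rotations (sorted):
  0: $adeda -> last char: a
  1: a$aded -> last char: d
  2: adeda$ -> last char: $
  3: da$ade -> last char: e
  4: deda$a -> last char: a
  5: eda$ad -> last char: d


BWT = ad$ead


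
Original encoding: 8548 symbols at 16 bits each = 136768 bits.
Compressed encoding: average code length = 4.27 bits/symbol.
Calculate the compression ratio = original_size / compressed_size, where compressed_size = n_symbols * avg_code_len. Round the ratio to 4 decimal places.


original_size = n_symbols * orig_bits = 8548 * 16 = 136768 bits
compressed_size = n_symbols * avg_code_len = 8548 * 4.27 = 36499.96 bits
ratio = original_size / compressed_size = 136768 / 36499.96 = 3.7471

Compression ratio = 3.7471


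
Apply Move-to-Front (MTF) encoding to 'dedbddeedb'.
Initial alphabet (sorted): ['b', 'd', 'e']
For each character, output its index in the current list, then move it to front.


MTF encoding:
'd': index 1 in ['b', 'd', 'e'] -> ['d', 'b', 'e']
'e': index 2 in ['d', 'b', 'e'] -> ['e', 'd', 'b']
'd': index 1 in ['e', 'd', 'b'] -> ['d', 'e', 'b']
'b': index 2 in ['d', 'e', 'b'] -> ['b', 'd', 'e']
'd': index 1 in ['b', 'd', 'e'] -> ['d', 'b', 'e']
'd': index 0 in ['d', 'b', 'e'] -> ['d', 'b', 'e']
'e': index 2 in ['d', 'b', 'e'] -> ['e', 'd', 'b']
'e': index 0 in ['e', 'd', 'b'] -> ['e', 'd', 'b']
'd': index 1 in ['e', 'd', 'b'] -> ['d', 'e', 'b']
'b': index 2 in ['d', 'e', 'b'] -> ['b', 'd', 'e']


Output: [1, 2, 1, 2, 1, 0, 2, 0, 1, 2]


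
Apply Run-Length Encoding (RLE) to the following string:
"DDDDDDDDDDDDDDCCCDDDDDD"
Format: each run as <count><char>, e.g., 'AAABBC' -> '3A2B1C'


Scanning runs left to right:
  i=0: run of 'D' x 14 -> '14D'
  i=14: run of 'C' x 3 -> '3C'
  i=17: run of 'D' x 6 -> '6D'

RLE = 14D3C6D


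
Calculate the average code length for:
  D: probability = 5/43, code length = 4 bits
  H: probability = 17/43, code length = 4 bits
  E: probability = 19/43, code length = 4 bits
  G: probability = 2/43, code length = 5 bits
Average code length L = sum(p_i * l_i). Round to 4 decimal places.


Weighted contributions p_i * l_i:
  D: (5/43) * 4 = 20/43
  H: (17/43) * 4 = 68/43
  E: (19/43) * 4 = 76/43
  G: (2/43) * 5 = 10/43
Sum = (20 + 68 + 76 + 10)/43 = 174/43

L = 174/43 = 4.0465 bits/symbol


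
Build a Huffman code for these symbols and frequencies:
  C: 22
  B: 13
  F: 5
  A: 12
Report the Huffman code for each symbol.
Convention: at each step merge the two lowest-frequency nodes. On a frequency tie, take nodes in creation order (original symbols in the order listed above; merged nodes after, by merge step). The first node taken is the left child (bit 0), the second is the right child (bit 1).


Huffman tree construction:
Step 1: Merge F(5) + A(12) = 17
Step 2: Merge B(13) + (F+A)(17) = 30
Step 3: Merge C(22) + (B+(F+A))(30) = 52
Read each symbol's code off the tree from the root (left child = 0, right child = 1).

Codes:
  C: 0 (length 1)
  B: 10 (length 2)
  F: 110 (length 3)
  A: 111 (length 3)
Average code length: 99/52 = 1.9038 bits/symbol


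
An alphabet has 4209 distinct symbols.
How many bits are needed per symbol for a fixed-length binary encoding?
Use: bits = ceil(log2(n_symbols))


log2(4209) = 12.0393
Bracket: 2^12 = 4096 < 4209 <= 2^13 = 8192
So ceil(log2(4209)) = 13

bits = ceil(log2(4209)) = ceil(12.0393) = 13 bits


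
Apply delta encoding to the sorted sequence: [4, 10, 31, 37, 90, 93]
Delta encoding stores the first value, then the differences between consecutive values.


First value: 4
Deltas:
  10 - 4 = 6
  31 - 10 = 21
  37 - 31 = 6
  90 - 37 = 53
  93 - 90 = 3


Delta encoded: [4, 6, 21, 6, 53, 3]


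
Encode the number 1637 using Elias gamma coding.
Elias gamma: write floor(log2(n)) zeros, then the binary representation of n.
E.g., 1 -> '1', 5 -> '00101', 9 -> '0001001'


num_bits = floor(log2(1637)) + 1 = 11
leading_zeros = num_bits - 1 = 10
binary(1637) = 11001100101

Elias gamma(1637) = '0000000000' + '11001100101' = 000000000011001100101 (21 bits)


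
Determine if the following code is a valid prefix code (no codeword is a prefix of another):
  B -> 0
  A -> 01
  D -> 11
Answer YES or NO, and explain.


Checking each pair (does one codeword prefix another?):
  B='0' vs A='01': prefix -- VIOLATION

NO -- this is NOT a valid prefix code. B (0) is a prefix of A (01).


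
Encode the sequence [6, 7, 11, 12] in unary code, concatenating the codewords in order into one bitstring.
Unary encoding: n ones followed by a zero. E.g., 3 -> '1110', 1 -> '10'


Encode each number as n ones followed by a terminating 0:
  6 -> 1111110 (7 bits)
  7 -> 11111110 (8 bits)
  11 -> 111111111110 (12 bits)
  12 -> 1111111111110 (13 bits)
Total length = 7 + 8 + 12 + 13 = 40 bits.

Unary([6, 7, 11, 12]) = 1111110111111101111111111101111111111110 (40 bits)


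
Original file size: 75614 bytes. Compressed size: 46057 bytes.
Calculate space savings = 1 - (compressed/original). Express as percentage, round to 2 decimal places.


ratio = compressed/original = 46057/75614 = 0.609107
savings = 1 - ratio = 1 - 0.609107 = 0.390893
as a percentage: 0.390893 * 100 = 39.09%

Space savings = 1 - 46057/75614 = 39.09%


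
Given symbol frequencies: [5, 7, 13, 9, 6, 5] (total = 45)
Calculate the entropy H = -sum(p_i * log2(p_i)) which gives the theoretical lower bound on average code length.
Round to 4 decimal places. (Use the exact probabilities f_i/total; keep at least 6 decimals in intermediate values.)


Per-symbol terms -p_i * log2(p_i) with p_i = f_i/45:
  p = 5/45 = 0.111111: log2(p) = -3.169925, -p*log2(p) = 0.352214
  p = 7/45 = 0.155556: log2(p) = -2.684498, -p*log2(p) = 0.417589
  p = 13/45 = 0.288889: log2(p) = -1.791413, -p*log2(p) = 0.517519
  p = 9/45 = 0.200000: log2(p) = -2.321928, -p*log2(p) = 0.464386
  p = 6/45 = 0.133333: log2(p) = -2.906891, -p*log2(p) = 0.387585
  p = 5/45 = 0.111111: log2(p) = -3.169925, -p*log2(p) = 0.352214
H = 0.352214 + 0.417589 + 0.517519 + 0.464386 + 0.387585 + 0.352214 = 2.491507

H = 2.4915 bits/symbol


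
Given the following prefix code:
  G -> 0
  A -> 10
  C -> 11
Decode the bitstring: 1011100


Decoding step by step:
Bits 10 -> A
Bits 11 -> C
Bits 10 -> A
Bits 0 -> G


Decoded message: ACAG


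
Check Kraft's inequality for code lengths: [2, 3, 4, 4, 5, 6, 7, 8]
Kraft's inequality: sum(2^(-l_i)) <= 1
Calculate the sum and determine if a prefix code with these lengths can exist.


Sum = 2^(-2) + 2^(-3) + 2^(-4) + 2^(-4) + 2^(-5) + 2^(-6) + 2^(-7) + 2^(-8)
    = 0.25 + 0.125 + 0.0625 + 0.0625 + 0.03125 + 0.015625 + 0.0078125 + 0.00390625
    = 143/256 = 0.55859375
Since 0.55859375 <= 1, Kraft's inequality IS satisfied.
A prefix code with these lengths CAN exist.

Kraft sum = 0.55859375. Satisfied.


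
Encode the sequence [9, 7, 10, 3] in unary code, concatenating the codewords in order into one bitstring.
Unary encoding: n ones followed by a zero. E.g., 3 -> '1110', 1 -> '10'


Encode each number as n ones followed by a terminating 0:
  9 -> 1111111110 (10 bits)
  7 -> 11111110 (8 bits)
  10 -> 11111111110 (11 bits)
  3 -> 1110 (4 bits)
Total length = 10 + 8 + 11 + 4 = 33 bits.

Unary([9, 7, 10, 3]) = 111111111011111110111111111101110 (33 bits)


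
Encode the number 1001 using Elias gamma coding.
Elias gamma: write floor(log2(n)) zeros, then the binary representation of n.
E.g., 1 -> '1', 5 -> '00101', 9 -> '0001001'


num_bits = floor(log2(1001)) + 1 = 10
leading_zeros = num_bits - 1 = 9
binary(1001) = 1111101001

Elias gamma(1001) = '000000000' + '1111101001' = 0000000001111101001 (19 bits)


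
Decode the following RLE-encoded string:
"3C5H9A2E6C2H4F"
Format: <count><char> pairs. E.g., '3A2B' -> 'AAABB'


Expanding each <count><char> pair:
  3C -> 'CCC'
  5H -> 'HHHHH'
  9A -> 'AAAAAAAAA'
  2E -> 'EE'
  6C -> 'CCCCCC'
  2H -> 'HH'
  4F -> 'FFFF'

Decoded = CCCHHHHHAAAAAAAAAEECCCCCCHHFFFF


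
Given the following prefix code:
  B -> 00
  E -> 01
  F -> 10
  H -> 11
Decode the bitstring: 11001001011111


Decoding step by step:
Bits 11 -> H
Bits 00 -> B
Bits 10 -> F
Bits 01 -> E
Bits 01 -> E
Bits 11 -> H
Bits 11 -> H


Decoded message: HBFEEHH


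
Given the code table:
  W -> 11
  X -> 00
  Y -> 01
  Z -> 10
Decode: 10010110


Decoding:
10 -> Z
01 -> Y
01 -> Y
10 -> Z


Result: ZYYZ


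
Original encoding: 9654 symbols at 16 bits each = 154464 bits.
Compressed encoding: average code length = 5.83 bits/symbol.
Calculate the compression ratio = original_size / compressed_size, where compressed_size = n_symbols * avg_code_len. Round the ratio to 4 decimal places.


original_size = n_symbols * orig_bits = 9654 * 16 = 154464 bits
compressed_size = n_symbols * avg_code_len = 9654 * 5.83 = 56282.82 bits
ratio = original_size / compressed_size = 154464 / 56282.82 = 2.7444

Compression ratio = 2.7444


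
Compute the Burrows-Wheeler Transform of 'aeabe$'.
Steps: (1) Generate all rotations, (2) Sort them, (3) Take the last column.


Rotations (sorted):
  0: $aeabe -> last char: e
  1: abe$ae -> last char: e
  2: aeabe$ -> last char: $
  3: be$aea -> last char: a
  4: e$aeab -> last char: b
  5: eabe$a -> last char: a


BWT = ee$aba


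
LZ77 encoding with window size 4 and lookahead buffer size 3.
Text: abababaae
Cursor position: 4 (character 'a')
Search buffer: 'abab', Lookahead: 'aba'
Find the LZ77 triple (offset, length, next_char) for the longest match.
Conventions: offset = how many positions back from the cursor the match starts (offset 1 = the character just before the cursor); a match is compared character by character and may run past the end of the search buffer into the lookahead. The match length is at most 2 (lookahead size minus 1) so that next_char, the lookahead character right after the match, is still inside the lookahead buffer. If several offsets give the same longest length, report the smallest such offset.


Try each offset into the search buffer:
  offset=1 (pos 3, char 'b'): match length 0
  offset=2 (pos 2, char 'a'): match length 2
  offset=3 (pos 1, char 'b'): match length 0
  offset=4 (pos 0, char 'a'): match length 2
Longest match has length 2, found at offsets 2, 4; take the smallest, offset 2.
next_char = character at position 4 + 2 = 6 -> 'a'

Best match: offset=2, length=2 (matching 'ab' starting at position 2)
LZ77 triple: (2, 2, 'a')


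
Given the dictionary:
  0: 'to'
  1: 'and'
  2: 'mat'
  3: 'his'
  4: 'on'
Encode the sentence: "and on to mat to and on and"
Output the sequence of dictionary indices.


Look up each word in the dictionary:
  'and' -> 1
  'on' -> 4
  'to' -> 0
  'mat' -> 2
  'to' -> 0
  'and' -> 1
  'on' -> 4
  'and' -> 1

Encoded: [1, 4, 0, 2, 0, 1, 4, 1]


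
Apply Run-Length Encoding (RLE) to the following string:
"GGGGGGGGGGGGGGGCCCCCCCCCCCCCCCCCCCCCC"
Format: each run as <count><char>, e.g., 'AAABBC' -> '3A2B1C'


Scanning runs left to right:
  i=0: run of 'G' x 15 -> '15G'
  i=15: run of 'C' x 22 -> '22C'

RLE = 15G22C


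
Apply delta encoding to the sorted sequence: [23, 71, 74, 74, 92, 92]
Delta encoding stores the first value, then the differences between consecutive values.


First value: 23
Deltas:
  71 - 23 = 48
  74 - 71 = 3
  74 - 74 = 0
  92 - 74 = 18
  92 - 92 = 0


Delta encoded: [23, 48, 3, 0, 18, 0]


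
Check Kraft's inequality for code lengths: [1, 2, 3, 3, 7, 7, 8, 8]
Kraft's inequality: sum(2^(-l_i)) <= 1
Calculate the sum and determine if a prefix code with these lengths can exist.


Sum = 2^(-1) + 2^(-2) + 2^(-3) + 2^(-3) + 2^(-7) + 2^(-7) + 2^(-8) + 2^(-8)
    = 0.5 + 0.25 + 0.125 + 0.125 + 0.0078125 + 0.0078125 + 0.00390625 + 0.00390625
    = 262/256 = 1.0234375
Since 1.0234375 > 1, Kraft's inequality is NOT satisfied.
A prefix code with these lengths CANNOT exist.

Kraft sum = 1.0234375. Not satisfied.


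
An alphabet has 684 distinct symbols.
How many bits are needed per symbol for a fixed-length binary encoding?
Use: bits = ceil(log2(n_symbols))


log2(684) = 9.4179
Bracket: 2^9 = 512 < 684 <= 2^10 = 1024
So ceil(log2(684)) = 10

bits = ceil(log2(684)) = ceil(9.4179) = 10 bits


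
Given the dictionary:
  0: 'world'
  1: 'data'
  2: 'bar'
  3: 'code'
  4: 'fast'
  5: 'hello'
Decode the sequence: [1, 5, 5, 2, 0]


Look up each index in the dictionary:
  1 -> 'data'
  5 -> 'hello'
  5 -> 'hello'
  2 -> 'bar'
  0 -> 'world'

Decoded: "data hello hello bar world"


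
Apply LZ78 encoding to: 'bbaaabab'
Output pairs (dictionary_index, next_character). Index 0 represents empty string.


LZ78 encoding steps:
Dictionary: {0: ''}
Step 1: w='' (idx 0), next='b' -> output (0, 'b'), add 'b' as idx 1
Step 2: w='b' (idx 1), next='a' -> output (1, 'a'), add 'ba' as idx 2
Step 3: w='' (idx 0), next='a' -> output (0, 'a'), add 'a' as idx 3
Step 4: w='a' (idx 3), next='b' -> output (3, 'b'), add 'ab' as idx 4
Step 5: w='ab' (idx 4), end of input -> output (4, '')


Encoded: [(0, 'b'), (1, 'a'), (0, 'a'), (3, 'b'), (4, '')]


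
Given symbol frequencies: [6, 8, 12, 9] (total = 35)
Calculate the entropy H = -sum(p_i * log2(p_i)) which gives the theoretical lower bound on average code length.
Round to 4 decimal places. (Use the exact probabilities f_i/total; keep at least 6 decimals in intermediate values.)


Per-symbol terms -p_i * log2(p_i) with p_i = f_i/35:
  p = 6/35 = 0.171429: log2(p) = -2.544321, -p*log2(p) = 0.436169
  p = 8/35 = 0.228571: log2(p) = -2.129283, -p*log2(p) = 0.486693
  p = 12/35 = 0.342857: log2(p) = -1.544321, -p*log2(p) = 0.529481
  p = 9/35 = 0.257143: log2(p) = -1.959358, -p*log2(p) = 0.503835
H = 0.436169 + 0.486693 + 0.529481 + 0.503835 = 1.956178

H = 1.9562 bits/symbol


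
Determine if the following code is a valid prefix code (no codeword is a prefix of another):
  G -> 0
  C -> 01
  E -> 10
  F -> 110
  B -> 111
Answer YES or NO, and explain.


Checking each pair (does one codeword prefix another?):
  G='0' vs C='01': prefix -- VIOLATION

NO -- this is NOT a valid prefix code. G (0) is a prefix of C (01).


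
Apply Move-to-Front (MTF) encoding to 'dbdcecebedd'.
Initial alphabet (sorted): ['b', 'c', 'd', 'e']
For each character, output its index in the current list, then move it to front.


MTF encoding:
'd': index 2 in ['b', 'c', 'd', 'e'] -> ['d', 'b', 'c', 'e']
'b': index 1 in ['d', 'b', 'c', 'e'] -> ['b', 'd', 'c', 'e']
'd': index 1 in ['b', 'd', 'c', 'e'] -> ['d', 'b', 'c', 'e']
'c': index 2 in ['d', 'b', 'c', 'e'] -> ['c', 'd', 'b', 'e']
'e': index 3 in ['c', 'd', 'b', 'e'] -> ['e', 'c', 'd', 'b']
'c': index 1 in ['e', 'c', 'd', 'b'] -> ['c', 'e', 'd', 'b']
'e': index 1 in ['c', 'e', 'd', 'b'] -> ['e', 'c', 'd', 'b']
'b': index 3 in ['e', 'c', 'd', 'b'] -> ['b', 'e', 'c', 'd']
'e': index 1 in ['b', 'e', 'c', 'd'] -> ['e', 'b', 'c', 'd']
'd': index 3 in ['e', 'b', 'c', 'd'] -> ['d', 'e', 'b', 'c']
'd': index 0 in ['d', 'e', 'b', 'c'] -> ['d', 'e', 'b', 'c']


Output: [2, 1, 1, 2, 3, 1, 1, 3, 1, 3, 0]


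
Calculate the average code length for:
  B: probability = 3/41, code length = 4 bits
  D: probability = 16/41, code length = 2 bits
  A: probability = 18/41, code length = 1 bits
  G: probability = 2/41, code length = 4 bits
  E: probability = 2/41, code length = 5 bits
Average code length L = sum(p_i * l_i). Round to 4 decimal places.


Weighted contributions p_i * l_i:
  B: (3/41) * 4 = 12/41
  D: (16/41) * 2 = 32/41
  A: (18/41) * 1 = 18/41
  G: (2/41) * 4 = 8/41
  E: (2/41) * 5 = 10/41
Sum = (12 + 32 + 18 + 8 + 10)/41 = 80/41

L = 80/41 = 1.9512 bits/symbol


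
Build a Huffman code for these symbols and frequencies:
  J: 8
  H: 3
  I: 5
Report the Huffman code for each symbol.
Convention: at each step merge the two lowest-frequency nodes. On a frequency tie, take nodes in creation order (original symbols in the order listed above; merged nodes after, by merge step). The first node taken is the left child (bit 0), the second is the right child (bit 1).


Huffman tree construction:
Step 1: Merge H(3) + I(5) = 8
Step 2: Merge J(8) + (H+I)(8) = 16
Read each symbol's code off the tree from the root (left child = 0, right child = 1).

Codes:
  J: 0 (length 1)
  H: 10 (length 2)
  I: 11 (length 2)
Average code length: 24/16 = 1.5000 bits/symbol


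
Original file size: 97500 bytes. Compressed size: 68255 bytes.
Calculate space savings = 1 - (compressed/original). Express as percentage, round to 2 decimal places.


ratio = compressed/original = 68255/97500 = 0.700051
savings = 1 - ratio = 1 - 0.700051 = 0.299949
as a percentage: 0.299949 * 100 = 29.99%

Space savings = 1 - 68255/97500 = 29.99%


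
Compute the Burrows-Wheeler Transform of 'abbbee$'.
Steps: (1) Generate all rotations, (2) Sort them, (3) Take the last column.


Rotations (sorted):
  0: $abbbee -> last char: e
  1: abbbee$ -> last char: $
  2: bbbee$a -> last char: a
  3: bbee$ab -> last char: b
  4: bee$abb -> last char: b
  5: e$abbbe -> last char: e
  6: ee$abbb -> last char: b


BWT = e$abbeb


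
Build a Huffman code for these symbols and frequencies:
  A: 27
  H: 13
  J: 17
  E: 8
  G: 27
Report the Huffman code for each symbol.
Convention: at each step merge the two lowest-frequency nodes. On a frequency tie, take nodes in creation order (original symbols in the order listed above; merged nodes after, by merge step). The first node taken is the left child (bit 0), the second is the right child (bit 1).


Huffman tree construction:
Step 1: Merge E(8) + H(13) = 21
Step 2: Merge J(17) + (E+H)(21) = 38
Step 3: Merge A(27) + G(27) = 54
Step 4: Merge (J+(E+H))(38) + (A+G)(54) = 92
Read each symbol's code off the tree from the root (left child = 0, right child = 1).

Codes:
  A: 10 (length 2)
  H: 011 (length 3)
  J: 00 (length 2)
  E: 010 (length 3)
  G: 11 (length 2)
Average code length: 205/92 = 2.2283 bits/symbol


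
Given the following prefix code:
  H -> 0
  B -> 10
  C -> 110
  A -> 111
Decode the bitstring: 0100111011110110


Decoding step by step:
Bits 0 -> H
Bits 10 -> B
Bits 0 -> H
Bits 111 -> A
Bits 0 -> H
Bits 111 -> A
Bits 10 -> B
Bits 110 -> C


Decoded message: HBHAHABC


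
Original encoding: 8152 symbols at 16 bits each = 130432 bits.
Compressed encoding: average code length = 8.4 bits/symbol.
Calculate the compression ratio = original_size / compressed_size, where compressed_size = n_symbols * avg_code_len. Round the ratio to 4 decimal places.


original_size = n_symbols * orig_bits = 8152 * 16 = 130432 bits
compressed_size = n_symbols * avg_code_len = 8152 * 8.4 = 68476.8 bits
ratio = original_size / compressed_size = 130432 / 68476.8 = 1.9048

Compression ratio = 1.9048


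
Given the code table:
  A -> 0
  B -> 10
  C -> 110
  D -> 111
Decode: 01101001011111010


Decoding:
0 -> A
110 -> C
10 -> B
0 -> A
10 -> B
111 -> D
110 -> C
10 -> B


Result: ACBABDCB


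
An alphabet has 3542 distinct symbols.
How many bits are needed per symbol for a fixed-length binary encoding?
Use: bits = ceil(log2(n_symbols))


log2(3542) = 11.7903
Bracket: 2^11 = 2048 < 3542 <= 2^12 = 4096
So ceil(log2(3542)) = 12

bits = ceil(log2(3542)) = ceil(11.7903) = 12 bits


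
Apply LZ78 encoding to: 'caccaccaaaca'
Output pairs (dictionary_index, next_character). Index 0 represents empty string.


LZ78 encoding steps:
Dictionary: {0: ''}
Step 1: w='' (idx 0), next='c' -> output (0, 'c'), add 'c' as idx 1
Step 2: w='' (idx 0), next='a' -> output (0, 'a'), add 'a' as idx 2
Step 3: w='c' (idx 1), next='c' -> output (1, 'c'), add 'cc' as idx 3
Step 4: w='a' (idx 2), next='c' -> output (2, 'c'), add 'ac' as idx 4
Step 5: w='c' (idx 1), next='a' -> output (1, 'a'), add 'ca' as idx 5
Step 6: w='a' (idx 2), next='a' -> output (2, 'a'), add 'aa' as idx 6
Step 7: w='ca' (idx 5), end of input -> output (5, '')


Encoded: [(0, 'c'), (0, 'a'), (1, 'c'), (2, 'c'), (1, 'a'), (2, 'a'), (5, '')]


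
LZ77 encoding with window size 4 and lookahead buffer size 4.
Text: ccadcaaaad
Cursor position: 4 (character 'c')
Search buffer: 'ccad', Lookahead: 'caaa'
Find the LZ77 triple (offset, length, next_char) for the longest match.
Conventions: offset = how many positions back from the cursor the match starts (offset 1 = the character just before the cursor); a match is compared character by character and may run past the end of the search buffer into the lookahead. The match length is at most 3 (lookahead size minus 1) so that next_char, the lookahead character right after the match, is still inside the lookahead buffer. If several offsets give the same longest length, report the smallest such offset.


Try each offset into the search buffer:
  offset=1 (pos 3, char 'd'): match length 0
  offset=2 (pos 2, char 'a'): match length 0
  offset=3 (pos 1, char 'c'): match length 2
  offset=4 (pos 0, char 'c'): match length 1
Longest match has length 2 at offset 3.
next_char = character at position 4 + 2 = 6 -> 'a'

Best match: offset=3, length=2 (matching 'ca' starting at position 1)
LZ77 triple: (3, 2, 'a')


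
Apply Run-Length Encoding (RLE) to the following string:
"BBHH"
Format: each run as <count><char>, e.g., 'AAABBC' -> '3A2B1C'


Scanning runs left to right:
  i=0: run of 'B' x 2 -> '2B'
  i=2: run of 'H' x 2 -> '2H'

RLE = 2B2H


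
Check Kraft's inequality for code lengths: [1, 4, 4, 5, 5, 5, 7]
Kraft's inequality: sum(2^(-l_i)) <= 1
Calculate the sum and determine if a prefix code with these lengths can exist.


Sum = 2^(-1) + 2^(-4) + 2^(-4) + 2^(-5) + 2^(-5) + 2^(-5) + 2^(-7)
    = 0.5 + 0.0625 + 0.0625 + 0.03125 + 0.03125 + 0.03125 + 0.0078125
    = 93/128 = 0.7265625
Since 0.7265625 <= 1, Kraft's inequality IS satisfied.
A prefix code with these lengths CAN exist.

Kraft sum = 0.7265625. Satisfied.


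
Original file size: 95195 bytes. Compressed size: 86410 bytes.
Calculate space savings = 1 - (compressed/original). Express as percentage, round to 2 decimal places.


ratio = compressed/original = 86410/95195 = 0.907716
savings = 1 - ratio = 1 - 0.907716 = 0.092284
as a percentage: 0.092284 * 100 = 9.23%

Space savings = 1 - 86410/95195 = 9.23%


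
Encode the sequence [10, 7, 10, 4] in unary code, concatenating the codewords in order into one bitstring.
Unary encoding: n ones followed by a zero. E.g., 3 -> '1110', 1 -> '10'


Encode each number as n ones followed by a terminating 0:
  10 -> 11111111110 (11 bits)
  7 -> 11111110 (8 bits)
  10 -> 11111111110 (11 bits)
  4 -> 11110 (5 bits)
Total length = 11 + 8 + 11 + 5 = 35 bits.

Unary([10, 7, 10, 4]) = 11111111110111111101111111111011110 (35 bits)


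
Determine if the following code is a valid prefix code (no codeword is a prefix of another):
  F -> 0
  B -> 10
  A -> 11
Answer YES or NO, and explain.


Checking each pair (does one codeword prefix another?):
  F='0' vs B='10': no prefix
  F='0' vs A='11': no prefix
  B='10' vs F='0': no prefix
  B='10' vs A='11': no prefix
  A='11' vs F='0': no prefix
  A='11' vs B='10': no prefix
No violation found over all pairs.

YES -- this is a valid prefix code. No codeword is a prefix of any other codeword.


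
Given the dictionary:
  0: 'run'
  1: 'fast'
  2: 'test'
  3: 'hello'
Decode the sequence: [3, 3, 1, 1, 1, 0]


Look up each index in the dictionary:
  3 -> 'hello'
  3 -> 'hello'
  1 -> 'fast'
  1 -> 'fast'
  1 -> 'fast'
  0 -> 'run'

Decoded: "hello hello fast fast fast run"


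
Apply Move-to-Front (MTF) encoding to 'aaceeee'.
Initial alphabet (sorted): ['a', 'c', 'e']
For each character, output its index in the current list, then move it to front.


MTF encoding:
'a': index 0 in ['a', 'c', 'e'] -> ['a', 'c', 'e']
'a': index 0 in ['a', 'c', 'e'] -> ['a', 'c', 'e']
'c': index 1 in ['a', 'c', 'e'] -> ['c', 'a', 'e']
'e': index 2 in ['c', 'a', 'e'] -> ['e', 'c', 'a']
'e': index 0 in ['e', 'c', 'a'] -> ['e', 'c', 'a']
'e': index 0 in ['e', 'c', 'a'] -> ['e', 'c', 'a']
'e': index 0 in ['e', 'c', 'a'] -> ['e', 'c', 'a']


Output: [0, 0, 1, 2, 0, 0, 0]


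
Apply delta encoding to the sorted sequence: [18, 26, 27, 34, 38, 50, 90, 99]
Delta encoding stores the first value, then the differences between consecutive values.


First value: 18
Deltas:
  26 - 18 = 8
  27 - 26 = 1
  34 - 27 = 7
  38 - 34 = 4
  50 - 38 = 12
  90 - 50 = 40
  99 - 90 = 9


Delta encoded: [18, 8, 1, 7, 4, 12, 40, 9]


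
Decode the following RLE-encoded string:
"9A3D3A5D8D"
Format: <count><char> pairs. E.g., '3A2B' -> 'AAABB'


Expanding each <count><char> pair:
  9A -> 'AAAAAAAAA'
  3D -> 'DDD'
  3A -> 'AAA'
  5D -> 'DDDDD'
  8D -> 'DDDDDDDD'

Decoded = AAAAAAAAADDDAAADDDDDDDDDDDDD


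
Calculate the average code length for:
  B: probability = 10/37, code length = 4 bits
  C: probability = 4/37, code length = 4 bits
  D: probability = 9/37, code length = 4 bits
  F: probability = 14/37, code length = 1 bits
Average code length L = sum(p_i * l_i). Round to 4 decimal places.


Weighted contributions p_i * l_i:
  B: (10/37) * 4 = 40/37
  C: (4/37) * 4 = 16/37
  D: (9/37) * 4 = 36/37
  F: (14/37) * 1 = 14/37
Sum = (40 + 16 + 36 + 14)/37 = 106/37

L = 106/37 = 2.8649 bits/symbol


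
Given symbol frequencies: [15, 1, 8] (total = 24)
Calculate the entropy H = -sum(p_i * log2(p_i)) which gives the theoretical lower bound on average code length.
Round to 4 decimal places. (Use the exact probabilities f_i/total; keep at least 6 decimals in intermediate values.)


Per-symbol terms -p_i * log2(p_i) with p_i = f_i/24:
  p = 15/24 = 0.625000: log2(p) = -0.678072, -p*log2(p) = 0.423795
  p = 1/24 = 0.041667: log2(p) = -4.584963, -p*log2(p) = 0.191040
  p = 8/24 = 0.333333: log2(p) = -1.584963, -p*log2(p) = 0.528321
H = 0.423795 + 0.191040 + 0.528321 = 1.143156

H = 1.1432 bits/symbol


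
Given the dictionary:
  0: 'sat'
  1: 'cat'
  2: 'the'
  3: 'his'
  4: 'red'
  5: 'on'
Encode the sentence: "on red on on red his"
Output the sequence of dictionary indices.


Look up each word in the dictionary:
  'on' -> 5
  'red' -> 4
  'on' -> 5
  'on' -> 5
  'red' -> 4
  'his' -> 3

Encoded: [5, 4, 5, 5, 4, 3]


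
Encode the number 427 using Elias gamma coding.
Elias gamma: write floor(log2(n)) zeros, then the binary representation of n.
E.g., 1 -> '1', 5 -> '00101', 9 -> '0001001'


num_bits = floor(log2(427)) + 1 = 9
leading_zeros = num_bits - 1 = 8
binary(427) = 110101011

Elias gamma(427) = '00000000' + '110101011' = 00000000110101011 (17 bits)


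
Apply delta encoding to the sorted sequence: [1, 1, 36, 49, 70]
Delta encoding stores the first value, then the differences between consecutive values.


First value: 1
Deltas:
  1 - 1 = 0
  36 - 1 = 35
  49 - 36 = 13
  70 - 49 = 21


Delta encoded: [1, 0, 35, 13, 21]


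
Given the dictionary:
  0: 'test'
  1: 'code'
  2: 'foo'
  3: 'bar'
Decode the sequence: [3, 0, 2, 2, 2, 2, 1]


Look up each index in the dictionary:
  3 -> 'bar'
  0 -> 'test'
  2 -> 'foo'
  2 -> 'foo'
  2 -> 'foo'
  2 -> 'foo'
  1 -> 'code'

Decoded: "bar test foo foo foo foo code"


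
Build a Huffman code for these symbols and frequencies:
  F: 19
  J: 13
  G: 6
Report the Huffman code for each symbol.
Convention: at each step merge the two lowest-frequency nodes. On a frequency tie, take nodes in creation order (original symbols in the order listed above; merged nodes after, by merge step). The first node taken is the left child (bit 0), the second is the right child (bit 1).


Huffman tree construction:
Step 1: Merge G(6) + J(13) = 19
Step 2: Merge F(19) + (G+J)(19) = 38
Read each symbol's code off the tree from the root (left child = 0, right child = 1).

Codes:
  F: 0 (length 1)
  J: 11 (length 2)
  G: 10 (length 2)
Average code length: 57/38 = 1.5000 bits/symbol


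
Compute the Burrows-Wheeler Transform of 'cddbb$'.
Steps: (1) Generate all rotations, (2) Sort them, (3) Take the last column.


Rotations (sorted):
  0: $cddbb -> last char: b
  1: b$cddb -> last char: b
  2: bb$cdd -> last char: d
  3: cddbb$ -> last char: $
  4: dbb$cd -> last char: d
  5: ddbb$c -> last char: c


BWT = bbd$dc


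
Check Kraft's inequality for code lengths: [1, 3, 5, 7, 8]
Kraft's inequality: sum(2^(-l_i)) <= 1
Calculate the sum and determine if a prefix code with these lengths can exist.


Sum = 2^(-1) + 2^(-3) + 2^(-5) + 2^(-7) + 2^(-8)
    = 0.5 + 0.125 + 0.03125 + 0.0078125 + 0.00390625
    = 171/256 = 0.66796875
Since 0.66796875 <= 1, Kraft's inequality IS satisfied.
A prefix code with these lengths CAN exist.

Kraft sum = 0.66796875. Satisfied.


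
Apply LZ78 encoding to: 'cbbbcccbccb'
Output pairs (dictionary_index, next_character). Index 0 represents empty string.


LZ78 encoding steps:
Dictionary: {0: ''}
Step 1: w='' (idx 0), next='c' -> output (0, 'c'), add 'c' as idx 1
Step 2: w='' (idx 0), next='b' -> output (0, 'b'), add 'b' as idx 2
Step 3: w='b' (idx 2), next='b' -> output (2, 'b'), add 'bb' as idx 3
Step 4: w='c' (idx 1), next='c' -> output (1, 'c'), add 'cc' as idx 4
Step 5: w='c' (idx 1), next='b' -> output (1, 'b'), add 'cb' as idx 5
Step 6: w='cc' (idx 4), next='b' -> output (4, 'b'), add 'ccb' as idx 6


Encoded: [(0, 'c'), (0, 'b'), (2, 'b'), (1, 'c'), (1, 'b'), (4, 'b')]


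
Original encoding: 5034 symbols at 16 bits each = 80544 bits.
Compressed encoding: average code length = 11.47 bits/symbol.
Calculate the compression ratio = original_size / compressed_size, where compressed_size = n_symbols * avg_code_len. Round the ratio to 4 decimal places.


original_size = n_symbols * orig_bits = 5034 * 16 = 80544 bits
compressed_size = n_symbols * avg_code_len = 5034 * 11.47 = 57739.98 bits
ratio = original_size / compressed_size = 80544 / 57739.98 = 1.3949

Compression ratio = 1.3949


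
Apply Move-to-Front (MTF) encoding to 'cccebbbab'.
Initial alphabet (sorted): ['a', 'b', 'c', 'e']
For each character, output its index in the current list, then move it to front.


MTF encoding:
'c': index 2 in ['a', 'b', 'c', 'e'] -> ['c', 'a', 'b', 'e']
'c': index 0 in ['c', 'a', 'b', 'e'] -> ['c', 'a', 'b', 'e']
'c': index 0 in ['c', 'a', 'b', 'e'] -> ['c', 'a', 'b', 'e']
'e': index 3 in ['c', 'a', 'b', 'e'] -> ['e', 'c', 'a', 'b']
'b': index 3 in ['e', 'c', 'a', 'b'] -> ['b', 'e', 'c', 'a']
'b': index 0 in ['b', 'e', 'c', 'a'] -> ['b', 'e', 'c', 'a']
'b': index 0 in ['b', 'e', 'c', 'a'] -> ['b', 'e', 'c', 'a']
'a': index 3 in ['b', 'e', 'c', 'a'] -> ['a', 'b', 'e', 'c']
'b': index 1 in ['a', 'b', 'e', 'c'] -> ['b', 'a', 'e', 'c']


Output: [2, 0, 0, 3, 3, 0, 0, 3, 1]


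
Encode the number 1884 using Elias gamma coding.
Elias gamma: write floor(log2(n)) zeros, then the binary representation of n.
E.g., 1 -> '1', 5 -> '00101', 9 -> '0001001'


num_bits = floor(log2(1884)) + 1 = 11
leading_zeros = num_bits - 1 = 10
binary(1884) = 11101011100

Elias gamma(1884) = '0000000000' + '11101011100' = 000000000011101011100 (21 bits)


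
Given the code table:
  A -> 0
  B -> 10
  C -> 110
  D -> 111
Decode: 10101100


Decoding:
10 -> B
10 -> B
110 -> C
0 -> A


Result: BBCA


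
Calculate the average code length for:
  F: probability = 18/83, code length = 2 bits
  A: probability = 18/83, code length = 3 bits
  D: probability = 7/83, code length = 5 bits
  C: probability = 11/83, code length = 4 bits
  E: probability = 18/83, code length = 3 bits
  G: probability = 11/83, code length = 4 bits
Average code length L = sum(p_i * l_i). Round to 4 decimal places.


Weighted contributions p_i * l_i:
  F: (18/83) * 2 = 36/83
  A: (18/83) * 3 = 54/83
  D: (7/83) * 5 = 35/83
  C: (11/83) * 4 = 44/83
  E: (18/83) * 3 = 54/83
  G: (11/83) * 4 = 44/83
Sum = (36 + 54 + 35 + 44 + 54 + 44)/83 = 267/83

L = 267/83 = 3.2169 bits/symbol


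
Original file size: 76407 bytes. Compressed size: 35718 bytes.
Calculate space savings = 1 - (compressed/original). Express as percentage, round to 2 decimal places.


ratio = compressed/original = 35718/76407 = 0.46747
savings = 1 - ratio = 1 - 0.46747 = 0.53253
as a percentage: 0.53253 * 100 = 53.25%

Space savings = 1 - 35718/76407 = 53.25%


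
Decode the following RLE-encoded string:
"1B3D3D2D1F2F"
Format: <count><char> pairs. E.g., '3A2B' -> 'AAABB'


Expanding each <count><char> pair:
  1B -> 'B'
  3D -> 'DDD'
  3D -> 'DDD'
  2D -> 'DD'
  1F -> 'F'
  2F -> 'FF'

Decoded = BDDDDDDDDFFF


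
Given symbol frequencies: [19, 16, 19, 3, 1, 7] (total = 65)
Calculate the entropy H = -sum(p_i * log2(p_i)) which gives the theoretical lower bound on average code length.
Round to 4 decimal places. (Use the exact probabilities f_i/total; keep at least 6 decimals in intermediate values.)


Per-symbol terms -p_i * log2(p_i) with p_i = f_i/65:
  p = 19/65 = 0.292308: log2(p) = -1.774440, -p*log2(p) = 0.518683
  p = 16/65 = 0.246154: log2(p) = -2.022368, -p*log2(p) = 0.497814
  p = 19/65 = 0.292308: log2(p) = -1.774440, -p*log2(p) = 0.518683
  p = 3/65 = 0.046154: log2(p) = -4.437405, -p*log2(p) = 0.204803
  p = 1/65 = 0.015385: log2(p) = -6.022368, -p*log2(p) = 0.092652
  p = 7/65 = 0.107692: log2(p) = -3.215013, -p*log2(p) = 0.346232
H = 0.518683 + 0.497814 + 0.518683 + 0.204803 + 0.092652 + 0.346232 = 2.178867

H = 2.1789 bits/symbol


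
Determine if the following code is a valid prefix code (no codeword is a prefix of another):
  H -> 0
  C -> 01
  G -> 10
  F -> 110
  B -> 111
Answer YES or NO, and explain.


Checking each pair (does one codeword prefix another?):
  H='0' vs C='01': prefix -- VIOLATION

NO -- this is NOT a valid prefix code. H (0) is a prefix of C (01).


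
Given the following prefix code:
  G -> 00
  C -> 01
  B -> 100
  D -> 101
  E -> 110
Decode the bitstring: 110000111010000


Decoding step by step:
Bits 110 -> E
Bits 00 -> G
Bits 01 -> C
Bits 110 -> E
Bits 100 -> B
Bits 00 -> G


Decoded message: EGCEBG


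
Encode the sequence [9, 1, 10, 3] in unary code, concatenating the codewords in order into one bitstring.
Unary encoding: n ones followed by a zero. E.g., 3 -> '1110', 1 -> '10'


Encode each number as n ones followed by a terminating 0:
  9 -> 1111111110 (10 bits)
  1 -> 10 (2 bits)
  10 -> 11111111110 (11 bits)
  3 -> 1110 (4 bits)
Total length = 10 + 2 + 11 + 4 = 27 bits.

Unary([9, 1, 10, 3]) = 111111111010111111111101110 (27 bits)


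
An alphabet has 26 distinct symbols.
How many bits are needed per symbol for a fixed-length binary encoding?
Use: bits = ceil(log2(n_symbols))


log2(26) = 4.7004
Bracket: 2^4 = 16 < 26 <= 2^5 = 32
So ceil(log2(26)) = 5

bits = ceil(log2(26)) = ceil(4.7004) = 5 bits


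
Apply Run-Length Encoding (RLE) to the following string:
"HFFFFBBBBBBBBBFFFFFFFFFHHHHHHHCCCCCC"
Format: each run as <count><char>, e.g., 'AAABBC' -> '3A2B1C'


Scanning runs left to right:
  i=0: run of 'H' x 1 -> '1H'
  i=1: run of 'F' x 4 -> '4F'
  i=5: run of 'B' x 9 -> '9B'
  i=14: run of 'F' x 9 -> '9F'
  i=23: run of 'H' x 7 -> '7H'
  i=30: run of 'C' x 6 -> '6C'

RLE = 1H4F9B9F7H6C


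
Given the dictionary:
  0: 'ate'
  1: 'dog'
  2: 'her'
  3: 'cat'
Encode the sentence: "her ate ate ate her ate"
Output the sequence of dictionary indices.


Look up each word in the dictionary:
  'her' -> 2
  'ate' -> 0
  'ate' -> 0
  'ate' -> 0
  'her' -> 2
  'ate' -> 0

Encoded: [2, 0, 0, 0, 2, 0]


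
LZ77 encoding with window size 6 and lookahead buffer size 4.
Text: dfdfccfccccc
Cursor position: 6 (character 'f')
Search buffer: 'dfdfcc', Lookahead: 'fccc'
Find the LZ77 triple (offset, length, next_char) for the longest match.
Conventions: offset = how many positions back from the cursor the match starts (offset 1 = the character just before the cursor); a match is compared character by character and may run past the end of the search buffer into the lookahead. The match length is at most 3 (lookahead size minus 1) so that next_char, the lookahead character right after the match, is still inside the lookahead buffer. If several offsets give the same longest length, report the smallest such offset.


Try each offset into the search buffer:
  offset=1 (pos 5, char 'c'): match length 0
  offset=2 (pos 4, char 'c'): match length 0
  offset=3 (pos 3, char 'f'): match length 3
  offset=4 (pos 2, char 'd'): match length 0
  offset=5 (pos 1, char 'f'): match length 1
  offset=6 (pos 0, char 'd'): match length 0
Longest match has length 3 at offset 3.
next_char = character at position 6 + 3 = 9 -> 'c'

Best match: offset=3, length=3 (matching 'fcc' starting at position 3)
LZ77 triple: (3, 3, 'c')


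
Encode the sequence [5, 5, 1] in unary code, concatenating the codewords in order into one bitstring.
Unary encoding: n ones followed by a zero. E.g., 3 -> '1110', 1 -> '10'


Encode each number as n ones followed by a terminating 0:
  5 -> 111110 (6 bits)
  5 -> 111110 (6 bits)
  1 -> 10 (2 bits)
Total length = 6 + 6 + 2 = 14 bits.

Unary([5, 5, 1]) = 11111011111010 (14 bits)


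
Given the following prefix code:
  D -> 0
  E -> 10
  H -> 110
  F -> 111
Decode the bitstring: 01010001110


Decoding step by step:
Bits 0 -> D
Bits 10 -> E
Bits 10 -> E
Bits 0 -> D
Bits 0 -> D
Bits 111 -> F
Bits 0 -> D


Decoded message: DEEDDFD


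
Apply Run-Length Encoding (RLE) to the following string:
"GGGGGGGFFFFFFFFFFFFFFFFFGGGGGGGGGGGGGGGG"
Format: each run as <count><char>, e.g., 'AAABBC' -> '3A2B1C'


Scanning runs left to right:
  i=0: run of 'G' x 7 -> '7G'
  i=7: run of 'F' x 17 -> '17F'
  i=24: run of 'G' x 16 -> '16G'

RLE = 7G17F16G


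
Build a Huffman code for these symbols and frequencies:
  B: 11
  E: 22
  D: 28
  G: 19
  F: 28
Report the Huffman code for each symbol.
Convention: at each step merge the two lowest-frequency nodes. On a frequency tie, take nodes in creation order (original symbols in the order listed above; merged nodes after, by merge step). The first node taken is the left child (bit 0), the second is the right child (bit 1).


Huffman tree construction:
Step 1: Merge B(11) + G(19) = 30
Step 2: Merge E(22) + D(28) = 50
Step 3: Merge F(28) + (B+G)(30) = 58
Step 4: Merge (E+D)(50) + (F+(B+G))(58) = 108
Read each symbol's code off the tree from the root (left child = 0, right child = 1).

Codes:
  B: 110 (length 3)
  E: 00 (length 2)
  D: 01 (length 2)
  G: 111 (length 3)
  F: 10 (length 2)
Average code length: 246/108 = 2.2778 bits/symbol


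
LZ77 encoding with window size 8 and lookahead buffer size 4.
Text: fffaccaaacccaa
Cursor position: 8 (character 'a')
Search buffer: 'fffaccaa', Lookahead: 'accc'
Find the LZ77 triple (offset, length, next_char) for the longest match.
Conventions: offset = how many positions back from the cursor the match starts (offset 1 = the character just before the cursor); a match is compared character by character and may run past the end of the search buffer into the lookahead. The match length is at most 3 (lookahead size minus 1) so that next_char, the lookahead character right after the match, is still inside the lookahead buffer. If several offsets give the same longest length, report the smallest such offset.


Try each offset into the search buffer:
  offset=1 (pos 7, char 'a'): match length 1
  offset=2 (pos 6, char 'a'): match length 1
  offset=3 (pos 5, char 'c'): match length 0
  offset=4 (pos 4, char 'c'): match length 0
  offset=5 (pos 3, char 'a'): match length 3
  offset=6 (pos 2, char 'f'): match length 0
  offset=7 (pos 1, char 'f'): match length 0
  offset=8 (pos 0, char 'f'): match length 0
Longest match has length 3 at offset 5.
next_char = character at position 8 + 3 = 11 -> 'c'

Best match: offset=5, length=3 (matching 'acc' starting at position 3)
LZ77 triple: (5, 3, 'c')


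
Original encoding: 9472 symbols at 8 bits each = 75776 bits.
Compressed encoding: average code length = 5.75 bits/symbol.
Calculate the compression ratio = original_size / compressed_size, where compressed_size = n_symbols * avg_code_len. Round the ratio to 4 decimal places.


original_size = n_symbols * orig_bits = 9472 * 8 = 75776 bits
compressed_size = n_symbols * avg_code_len = 9472 * 5.75 = 54464.0 bits
ratio = original_size / compressed_size = 75776 / 54464.0 = 1.3913

Compression ratio = 1.3913
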